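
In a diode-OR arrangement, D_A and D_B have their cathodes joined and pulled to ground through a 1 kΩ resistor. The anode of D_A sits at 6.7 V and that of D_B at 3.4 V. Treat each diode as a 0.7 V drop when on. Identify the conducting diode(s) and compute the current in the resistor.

Assume both conduct. Then node N would need to be at both 6.7−0.7 = 6 V and 3.4−0.7 = 2.7 V, which is impossible.
Assume only D_A conducts: V_N = 6.7 − 0.7 = 6 V, so I_R = 6/1 = 6 mA.
Check D_B: its anode-to-cathode voltage is 3.4 − 6 = -2.6 V < 0.7 V, so it is off. The assumption is consistent.

Only D_A conducts; I_R ≈ 6 mA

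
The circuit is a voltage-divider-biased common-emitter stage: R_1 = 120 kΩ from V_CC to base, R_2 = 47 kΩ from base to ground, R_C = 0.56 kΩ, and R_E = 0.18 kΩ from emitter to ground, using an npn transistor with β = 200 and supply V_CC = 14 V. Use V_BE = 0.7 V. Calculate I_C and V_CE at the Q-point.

Thevenize the base divider: V_Th = V_CC·R_2/(R_1+R_2) = 14×47/167 = 3.94 V, R_Th = R_1‖R_2 = 33.8 kΩ.
Base-emitter loop: V_Th = I_B·R_Th + V_BE + (β+1)I_B·R_E, so I_B = (3.94 − 0.7) / (33.8 + 201×0.18) = 0.0463 mA.
I_C = β·I_B = 200×0.0463 = 9.26 mA, and I_E = (β+1)I_B = 9.31 mA.
V_CE = V_CC − I_C·R_C − I_E·R_E = 14 − 9.26×0.56 − 9.31×0.18 = 7.14 V.
V_CE = 7.14 V > 0.2 V confirms active-region operation.

I_C ≈ 9.3 mA, V_CE ≈ 7.1 V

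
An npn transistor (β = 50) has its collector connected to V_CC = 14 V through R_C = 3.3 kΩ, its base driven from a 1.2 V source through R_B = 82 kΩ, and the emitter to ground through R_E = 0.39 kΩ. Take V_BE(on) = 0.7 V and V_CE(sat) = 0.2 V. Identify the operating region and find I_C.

Assume active. Base-emitter loop: I_B = (V_BB − V_BE)/(R_B + (β+1)R_E) = (1.2 − 0.7)/(82 + 51×0.39) = 0.00491 mA.
I_C = β·I_B = 50×0.00491 = 0.245 mA.
V_CE = V_CC − I_C·R_C − I_E·R_E = 14 − 0.245×3.3 − 0.25×0.39 = 13.1 V > V_CE(sat), so the active-region assumption holds.

active; I_C ≈ 0.25 mA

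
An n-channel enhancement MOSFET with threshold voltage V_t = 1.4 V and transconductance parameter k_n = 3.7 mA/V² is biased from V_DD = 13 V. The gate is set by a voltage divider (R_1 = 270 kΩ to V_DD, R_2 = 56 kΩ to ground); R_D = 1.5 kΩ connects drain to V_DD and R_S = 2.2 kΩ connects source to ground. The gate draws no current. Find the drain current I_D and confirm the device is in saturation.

V_G = V_DD·R_2/(R_1+R_2) = 13×56/326 = 2.23 V.
Assume saturation: I_D = (k_n/2)(V_GS − V_t)² with V_GS = V_G − I_D·R_S = 2.23 − 2.2·I_D.
Substituting gives 8.95·I_D² − 7.78·I_D + 1.28 = 0, with roots I_D = 0.221 or 0.648 mA.
The root I_D = 0.648 mA gives V_GS = 0.808 V ≤ V_t, so take I_D = 0.221 mA.
Then V_GS = 1.75 V and V_DS = V_DD − I_D(R_D+R_S) = 13 − 0.221×3.7 = 12.2 V.
Saturation requires V_DS ≥ V_GS − V_t = 0.346 V; 12.2 ≥ 0.346 ✓.

I_D ≈ 0.22 mA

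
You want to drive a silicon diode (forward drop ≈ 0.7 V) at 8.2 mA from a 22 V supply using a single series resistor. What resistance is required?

The resistor drops V_S − V_D = 22 − 0.7 = 21.3 V at 8.2 mA.
R = 21.3 V / 8.2 mA = 2.6 kΩ.

R ≈ 2.6 kΩ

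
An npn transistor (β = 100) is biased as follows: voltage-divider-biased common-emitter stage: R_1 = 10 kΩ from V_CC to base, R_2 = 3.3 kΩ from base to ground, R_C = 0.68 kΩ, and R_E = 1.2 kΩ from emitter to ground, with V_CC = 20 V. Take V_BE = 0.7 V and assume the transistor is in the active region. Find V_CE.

Thevenize the base divider: V_Th = V_CC·R_2/(R_1+R_2) = 20×3.3/13.3 = 4.96 V, R_Th = R_1‖R_2 = 2.48 kΩ.
Base-emitter loop: V_Th = I_B·R_Th + V_BE + (β+1)I_B·R_E, so I_B = (4.96 − 0.7) / (2.48 + 101×1.2) = 0.0345 mA.
I_C = β·I_B = 100×0.0345 = 3.45 mA, and I_E = (β+1)I_B = 3.48 mA.
V_CE = V_CC − I_C·R_C − I_E·R_E = 20 − 3.45×0.68 − 3.48×1.2 = 13.5 V.
V_CE = 13.5 V > 0.2 V confirms active-region operation.

V_CE ≈ 13 V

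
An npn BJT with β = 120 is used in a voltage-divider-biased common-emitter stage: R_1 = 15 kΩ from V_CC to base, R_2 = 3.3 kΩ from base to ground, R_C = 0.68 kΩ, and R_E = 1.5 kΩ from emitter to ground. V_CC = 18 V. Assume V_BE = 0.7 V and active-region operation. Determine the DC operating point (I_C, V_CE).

I_C ≈ 1.7 mA, V_CE ≈ 14 V

Thevenize the base divider: V_Th = V_CC·R_2/(R_1+R_2) = 18×3.3/18.3 = 3.25 V, R_Th = R_1‖R_2 = 2.7 kΩ.
Base-emitter loop: V_Th = I_B·R_Th + V_BE + (β+1)I_B·R_E, so I_B = (3.25 − 0.7) / (2.7 + 121×1.5) = 0.0138 mA.
I_C = β·I_B = 120×0.0138 = 1.66 mA, and I_E = (β+1)I_B = 1.67 mA.
V_CE = V_CC − I_C·R_C − I_E·R_E = 18 − 1.66×0.68 − 1.67×1.5 = 14.4 V.
V_CE = 14.4 V > 0.2 V confirms active-region operation.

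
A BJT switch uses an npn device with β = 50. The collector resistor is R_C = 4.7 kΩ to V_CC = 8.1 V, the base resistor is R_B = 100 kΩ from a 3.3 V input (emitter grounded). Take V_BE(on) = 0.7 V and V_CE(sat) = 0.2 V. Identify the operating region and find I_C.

Assume active. Base-emitter loop: I_B = (V_BB − V_BE)/R_B = (3.3 − 0.7)/100 = 0.026 mA.
I_C = β·I_B = 50×0.026 = 1.3 mA.
V_CE = V_CC − I_C·R_C = 8.1 − 1.3×4.7 = 1.99 V > V_CE(sat), so the active-region assumption holds.

active; I_C ≈ 1.3 mA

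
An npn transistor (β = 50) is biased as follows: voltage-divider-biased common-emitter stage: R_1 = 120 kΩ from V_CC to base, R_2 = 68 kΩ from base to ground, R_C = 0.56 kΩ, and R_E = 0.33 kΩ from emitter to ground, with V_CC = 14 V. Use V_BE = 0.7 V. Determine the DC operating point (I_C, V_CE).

I_C ≈ 3.6 mA, V_CE ≈ 11 V

Thevenize the base divider: V_Th = V_CC·R_2/(R_1+R_2) = 14×68/188 = 5.06 V, R_Th = R_1‖R_2 = 43.4 kΩ.
Base-emitter loop: V_Th = I_B·R_Th + V_BE + (β+1)I_B·R_E, so I_B = (5.06 − 0.7) / (43.4 + 51×0.33) = 0.0724 mA.
I_C = β·I_B = 50×0.0724 = 3.62 mA, and I_E = (β+1)I_B = 3.69 mA.
V_CE = V_CC − I_C·R_C − I_E·R_E = 14 − 3.62×0.56 − 3.69×0.33 = 10.8 V.
V_CE = 10.8 V > 0.2 V confirms active-region operation.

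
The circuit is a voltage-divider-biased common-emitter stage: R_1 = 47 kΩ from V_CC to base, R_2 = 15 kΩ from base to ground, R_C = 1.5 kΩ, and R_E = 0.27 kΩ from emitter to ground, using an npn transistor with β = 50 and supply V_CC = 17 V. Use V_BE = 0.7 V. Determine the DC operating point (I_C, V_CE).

I_C ≈ 6.8 mA, V_CE ≈ 4.9 V

Thevenize the base divider: V_Th = V_CC·R_2/(R_1+R_2) = 17×15/62 = 4.11 V, R_Th = R_1‖R_2 = 11.4 kΩ.
Base-emitter loop: V_Th = I_B·R_Th + V_BE + (β+1)I_B·R_E, so I_B = (4.11 − 0.7) / (11.4 + 51×0.27) = 0.136 mA.
I_C = β·I_B = 50×0.136 = 6.79 mA, and I_E = (β+1)I_B = 6.92 mA.
V_CE = V_CC − I_C·R_C − I_E·R_E = 17 − 6.79×1.5 − 6.92×0.27 = 4.95 V.
V_CE = 4.95 V > 0.2 V confirms active-region operation.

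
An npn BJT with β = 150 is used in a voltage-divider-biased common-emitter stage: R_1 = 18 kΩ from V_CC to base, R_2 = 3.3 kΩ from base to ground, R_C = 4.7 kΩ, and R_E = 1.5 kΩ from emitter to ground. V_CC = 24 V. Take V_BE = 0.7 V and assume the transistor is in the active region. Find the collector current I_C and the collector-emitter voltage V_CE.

Thevenize the base divider: V_Th = V_CC·R_2/(R_1+R_2) = 24×3.3/21.3 = 3.72 V, R_Th = R_1‖R_2 = 2.79 kΩ.
Base-emitter loop: V_Th = I_B·R_Th + V_BE + (β+1)I_B·R_E, so I_B = (3.72 − 0.7) / (2.79 + 151×1.5) = 0.0132 mA.
I_C = β·I_B = 150×0.0132 = 1.97 mA, and I_E = (β+1)I_B = 1.99 mA.
V_CE = V_CC − I_C·R_C − I_E·R_E = 24 − 1.97×4.7 − 1.99×1.5 = 11.7 V.
V_CE = 11.7 V > 0.2 V confirms active-region operation.

I_C ≈ 2 mA, V_CE ≈ 12 V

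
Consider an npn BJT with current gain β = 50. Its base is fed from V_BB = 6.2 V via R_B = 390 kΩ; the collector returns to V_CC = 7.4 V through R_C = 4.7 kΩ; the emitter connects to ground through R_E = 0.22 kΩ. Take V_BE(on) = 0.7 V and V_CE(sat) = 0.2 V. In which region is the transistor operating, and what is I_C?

active; I_C ≈ 0.69 mA

Assume active. Base-emitter loop: I_B = (V_BB − V_BE)/(R_B + (β+1)R_E) = (6.2 − 0.7)/(390 + 51×0.22) = 0.0137 mA.
I_C = β·I_B = 50×0.0137 = 0.685 mA.
V_CE = V_CC − I_C·R_C − I_E·R_E = 7.4 − 0.685×4.7 − 0.699×0.22 = 4.02 V > V_CE(sat), so the active-region assumption holds.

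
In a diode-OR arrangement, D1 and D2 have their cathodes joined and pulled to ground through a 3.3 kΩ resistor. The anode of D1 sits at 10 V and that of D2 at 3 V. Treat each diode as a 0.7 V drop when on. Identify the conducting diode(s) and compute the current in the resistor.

Assume both conduct. Then node N would need to be at both 10−0.7 = 9.3 V and 3−0.7 = 2.3 V, which is impossible.
Assume only D1 conducts: V_N = 10 − 0.7 = 9.3 V, so I_R = 9.3/3.3 = 2.82 mA.
Check D2: its anode-to-cathode voltage is 3 − 9.3 = -6.3 V < 0.7 V, so it is off. The assumption is consistent.

Only D1 conducts; I_R ≈ 2.8 mA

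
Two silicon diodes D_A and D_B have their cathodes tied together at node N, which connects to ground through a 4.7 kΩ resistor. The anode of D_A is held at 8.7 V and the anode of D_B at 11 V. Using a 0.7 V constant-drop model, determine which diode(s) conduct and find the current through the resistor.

Assume both conduct. Then node N would need to be at both 8.7−0.7 = 8 V and 11−0.7 = 10.3 V, which is impossible.
Assume only D_B conducts: V_N = 11 − 0.7 = 10.3 V, so I_R = 10.3/4.7 = 2.19 mA.
Check D_A: its anode-to-cathode voltage is 8.7 − 10.3 = -1.6 V < 0.7 V, so it is off. The assumption is consistent.

Only D_B conducts; I_R ≈ 2.2 mA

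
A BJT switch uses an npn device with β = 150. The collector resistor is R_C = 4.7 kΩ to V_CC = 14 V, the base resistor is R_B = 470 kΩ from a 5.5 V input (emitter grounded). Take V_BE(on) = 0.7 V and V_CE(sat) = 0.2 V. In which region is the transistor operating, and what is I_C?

active; I_C ≈ 1.5 mA

Assume active. Base-emitter loop: I_B = (V_BB − V_BE)/R_B = (5.5 − 0.7)/470 = 0.0102 mA.
I_C = β·I_B = 150×0.0102 = 1.53 mA.
V_CE = V_CC − I_C·R_C = 14 − 1.53×4.7 = 6.8 V > V_CE(sat), so the active-region assumption holds.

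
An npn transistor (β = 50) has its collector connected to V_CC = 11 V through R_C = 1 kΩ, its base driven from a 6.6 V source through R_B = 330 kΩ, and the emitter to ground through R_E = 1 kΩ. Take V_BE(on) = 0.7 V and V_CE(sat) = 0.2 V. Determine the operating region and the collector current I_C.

active; I_C ≈ 0.77 mA

Assume active. Base-emitter loop: I_B = (V_BB − V_BE)/(R_B + (β+1)R_E) = (6.6 − 0.7)/(330 + 51×1) = 0.0155 mA.
I_C = β·I_B = 50×0.0155 = 0.774 mA.
V_CE = V_CC − I_C·R_C − I_E·R_E = 11 − 0.774×1 − 0.79×1 = 9.44 V > V_CE(sat), so the active-region assumption holds.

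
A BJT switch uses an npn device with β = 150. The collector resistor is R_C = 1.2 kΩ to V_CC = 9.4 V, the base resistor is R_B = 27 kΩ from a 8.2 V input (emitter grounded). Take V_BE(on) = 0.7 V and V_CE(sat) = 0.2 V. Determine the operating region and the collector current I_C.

saturation; I_C ≈ 7.7 mA

Assume active: I_B = (8.2 − 0.7)/27 = 0.278 mA, giving I_C = β·I_B = 41.7 mA.
But then V_CE = 9.4 − 41.7×1.2 = -40.6 V < V_CE(sat) = 0.2 V — impossible in the active region.
So the transistor is saturated. With V_CE = 0.2 V, I_C = (V_CC − 0.2)/R_C = 9.2/1.2 = 7.67 mA.
Check: β·I_B = 41.7 mA > I_C = 7.67 mA, confirming saturation.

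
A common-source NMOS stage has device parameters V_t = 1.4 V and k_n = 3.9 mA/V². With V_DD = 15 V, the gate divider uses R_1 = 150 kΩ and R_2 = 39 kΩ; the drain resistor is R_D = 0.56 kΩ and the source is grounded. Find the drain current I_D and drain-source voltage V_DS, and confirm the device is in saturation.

I_D ≈ 5.6 mA, V_DS ≈ 12 V

V_G = V_DD·R_2/(R_1+R_2) = 15×39/189 = 3.1 V. With the source grounded, V_GS = V_G = 3.1 V.
Assume saturation: I_D = (k_n/2)(V_GS − V_t)² = (3.9/2)×(3.1 − 1.4)² = 1.95×1.7² = 5.6 mA.
V_DS = V_DD − I_D·R_D = 15 − 5.6×0.56 = 11.9 V.
Saturation requires V_DS ≥ V_GS − V_t = 1.7 V; 11.9 ≥ 1.7 ✓.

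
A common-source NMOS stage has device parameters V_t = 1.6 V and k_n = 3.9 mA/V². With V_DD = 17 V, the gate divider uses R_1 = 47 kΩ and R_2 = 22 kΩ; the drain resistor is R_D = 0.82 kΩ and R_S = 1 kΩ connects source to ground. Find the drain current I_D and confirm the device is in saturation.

I_D ≈ 2.7 mA

V_G = V_DD·R_2/(R_1+R_2) = 17×22/69 = 5.42 V.
Assume saturation: I_D = (k_n/2)(V_GS − V_t)² with V_GS = V_G − I_D·R_S = 5.42 − 1·I_D.
Substituting gives 1.95·I_D² − 15.9·I_D + 28.5 = 0, with roots I_D = 2.65 or 5.5 mA.
The root I_D = 5.5 mA gives V_GS = -0.0794 V ≤ V_t, so take I_D = 2.65 mA.
Then V_GS = 2.77 V and V_DS = V_DD − I_D(R_D+R_S) = 17 − 2.65×1.82 = 12.2 V.
Saturation requires V_DS ≥ V_GS − V_t = 1.17 V; 12.2 ≥ 1.17 ✓.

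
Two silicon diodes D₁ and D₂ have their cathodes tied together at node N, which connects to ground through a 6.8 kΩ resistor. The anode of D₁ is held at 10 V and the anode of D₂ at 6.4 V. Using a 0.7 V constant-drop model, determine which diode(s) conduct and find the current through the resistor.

Only D₁ conducts; I_R ≈ 1.4 mA

Assume both conduct. Then node N would need to be at both 10−0.7 = 9.3 V and 6.4−0.7 = 5.7 V, which is impossible.
Assume only D₁ conducts: V_N = 10 − 0.7 = 9.3 V, so I_R = 9.3/6.8 = 1.37 mA.
Check D₂: its anode-to-cathode voltage is 6.4 − 9.3 = -2.9 V < 0.7 V, so it is off. The assumption is consistent.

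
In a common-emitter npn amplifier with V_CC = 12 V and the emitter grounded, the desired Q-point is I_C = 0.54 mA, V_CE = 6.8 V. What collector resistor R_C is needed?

Collector loop: V_CC = I_C·R_C + V_CE.
R_C = (V_CC − V_CE)/I_C = (12 − 6.8)/0.54 = 9.63 kΩ.

R_C ≈ 9.6 kΩ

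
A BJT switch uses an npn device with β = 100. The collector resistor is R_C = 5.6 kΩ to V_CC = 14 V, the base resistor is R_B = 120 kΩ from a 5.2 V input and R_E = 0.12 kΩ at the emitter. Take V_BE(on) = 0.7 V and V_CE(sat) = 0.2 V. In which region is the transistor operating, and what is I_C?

saturation; I_C ≈ 2.4 mA

Assume active: I_B = (5.2 − 0.7)/(120 + 101×0.12) = 0.0341 mA, I_C = β·I_B = 3.41 mA.
Then V_CE = 14 − 3.41×5.6 − 3.44×0.12 = -5.49 V < 0.2 V — the active assumption fails.
Re-solve with V_CE = 0.2 V. KCL at the emitter: V_E/R_E = (V_BB−0.7−V_E)/R_B + (V_CC−0.2−V_E)/R_C, giving V_E = 0.294 V.
I_C = (V_CC − 0.2 − V_E)/R_C = (13.8 − 0.294)/5.6 = 2.41 mA.
Check: I_B = (4.5 − 0.294)/120 = 0.0351 mA, and β·I_B = 3.51 mA > I_C, confirming saturation.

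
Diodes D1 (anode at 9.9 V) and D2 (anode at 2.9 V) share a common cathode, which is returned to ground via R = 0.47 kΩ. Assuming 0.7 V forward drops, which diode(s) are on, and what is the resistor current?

Assume both conduct. Then node N would need to be at both 9.9−0.7 = 9.2 V and 2.9−0.7 = 2.2 V, which is impossible.
Assume only D1 conducts: V_N = 9.9 − 0.7 = 9.2 V, so I_R = 9.2/0.47 = 19.6 mA.
Check D2: its anode-to-cathode voltage is 2.9 − 9.2 = -6.3 V < 0.7 V, so it is off. The assumption is consistent.

Only D1 conducts; I_R ≈ 20 mA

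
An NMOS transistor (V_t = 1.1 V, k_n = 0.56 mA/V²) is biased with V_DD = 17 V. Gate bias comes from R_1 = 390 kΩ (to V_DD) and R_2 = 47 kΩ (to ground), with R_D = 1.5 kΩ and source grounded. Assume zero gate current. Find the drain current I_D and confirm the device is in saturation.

V_G = V_DD·R_2/(R_1+R_2) = 17×47/437 = 1.83 V. With the source grounded, V_GS = V_G = 1.83 V.
Assume saturation: I_D = (k_n/2)(V_GS − V_t)² = (0.56/2)×(1.83 − 1.1)² = 0.28×0.728² = 0.149 mA.
V_DS = V_DD − I_D·R_D = 17 − 0.149×1.5 = 16.8 V.
Saturation requires V_DS ≥ V_GS − V_t = 0.728 V; 16.8 ≥ 0.728 ✓.

I_D ≈ 0.15 mA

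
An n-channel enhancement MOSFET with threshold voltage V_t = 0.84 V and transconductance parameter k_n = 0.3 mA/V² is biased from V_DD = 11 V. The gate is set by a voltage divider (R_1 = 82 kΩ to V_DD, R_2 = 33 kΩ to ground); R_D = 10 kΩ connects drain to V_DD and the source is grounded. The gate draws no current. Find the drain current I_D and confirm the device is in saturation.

I_D ≈ 0.8 mA

V_G = V_DD·R_2/(R_1+R_2) = 11×33/115 = 3.16 V. With the source grounded, V_GS = V_G = 3.16 V.
Assume saturation: I_D = (k_n/2)(V_GS − V_t)² = (0.3/2)×(3.16 − 0.84)² = 0.15×2.32² = 0.805 mA.
V_DS = V_DD − I_D·R_D = 11 − 0.805×10 = 2.95 V.
Saturation requires V_DS ≥ V_GS − V_t = 2.32 V; 2.95 ≥ 2.32 ✓.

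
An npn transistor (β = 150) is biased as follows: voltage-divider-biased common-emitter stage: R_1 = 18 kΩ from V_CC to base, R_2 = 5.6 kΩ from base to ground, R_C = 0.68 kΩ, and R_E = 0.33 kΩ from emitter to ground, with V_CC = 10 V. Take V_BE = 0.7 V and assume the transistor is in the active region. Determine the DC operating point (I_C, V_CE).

Thevenize the base divider: V_Th = V_CC·R_2/(R_1+R_2) = 10×5.6/23.6 = 2.37 V, R_Th = R_1‖R_2 = 4.27 kΩ.
Base-emitter loop: V_Th = I_B·R_Th + V_BE + (β+1)I_B·R_E, so I_B = (2.37 − 0.7) / (4.27 + 151×0.33) = 0.0309 mA.
I_C = β·I_B = 150×0.0309 = 4.64 mA, and I_E = (β+1)I_B = 4.67 mA.
V_CE = V_CC − I_C·R_C − I_E·R_E = 10 − 4.64×0.68 − 4.67×0.33 = 5.31 V.
V_CE = 5.31 V > 0.2 V confirms active-region operation.

I_C ≈ 4.6 mA, V_CE ≈ 5.3 V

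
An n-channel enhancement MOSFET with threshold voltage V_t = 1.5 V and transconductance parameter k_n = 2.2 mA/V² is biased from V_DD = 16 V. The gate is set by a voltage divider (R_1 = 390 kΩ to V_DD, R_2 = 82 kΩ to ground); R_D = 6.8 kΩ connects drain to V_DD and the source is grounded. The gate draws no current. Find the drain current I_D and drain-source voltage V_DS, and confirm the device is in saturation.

I_D ≈ 1.8 mA, V_DS ≈ 3.8 V

V_G = V_DD·R_2/(R_1+R_2) = 16×82/472 = 2.78 V. With the source grounded, V_GS = V_G = 2.78 V.
Assume saturation: I_D = (k_n/2)(V_GS − V_t)² = (2.2/2)×(2.78 − 1.5)² = 1.1×1.28² = 1.8 mA.
V_DS = V_DD − I_D·R_D = 16 − 1.8×6.8 = 3.75 V.
Saturation requires V_DS ≥ V_GS − V_t = 1.28 V; 3.75 ≥ 1.28 ✓.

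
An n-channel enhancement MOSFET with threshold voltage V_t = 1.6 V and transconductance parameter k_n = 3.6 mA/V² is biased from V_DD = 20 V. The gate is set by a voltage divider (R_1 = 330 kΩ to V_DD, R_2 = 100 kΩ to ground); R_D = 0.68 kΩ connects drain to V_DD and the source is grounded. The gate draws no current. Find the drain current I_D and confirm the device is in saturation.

I_D ≈ 17 mA

V_G = V_DD·R_2/(R_1+R_2) = 20×100/430 = 4.65 V. With the source grounded, V_GS = V_G = 4.65 V.
Assume saturation: I_D = (k_n/2)(V_GS − V_t)² = (3.6/2)×(4.65 − 1.6)² = 1.8×3.05² = 16.8 mA.
V_DS = V_DD − I_D·R_D = 20 − 16.8×0.68 = 8.61 V.
Saturation requires V_DS ≥ V_GS − V_t = 3.05 V; 8.61 ≥ 3.05 ✓.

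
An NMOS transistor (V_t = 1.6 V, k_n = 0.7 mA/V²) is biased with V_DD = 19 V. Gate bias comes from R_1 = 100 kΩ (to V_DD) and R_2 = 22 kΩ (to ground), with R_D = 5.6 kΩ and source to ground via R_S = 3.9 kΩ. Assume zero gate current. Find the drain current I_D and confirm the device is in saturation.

V_G = V_DD·R_2/(R_1+R_2) = 19×22/122 = 3.43 V.
Assume saturation: I_D = (k_n/2)(V_GS − V_t)² with V_GS = V_G − I_D·R_S = 3.43 − 3.9·I_D.
Substituting gives 5.32·I_D² − 5.99·I_D + 1.17 = 0, with roots I_D = 0.251 or 0.873 mA.
The root I_D = 0.873 mA gives V_GS = 0.0204 V ≤ V_t, so take I_D = 0.251 mA.
Then V_GS = 2.45 V and V_DS = V_DD − I_D(R_D+R_S) = 19 − 0.251×9.5 = 16.6 V.
Saturation requires V_DS ≥ V_GS − V_t = 0.847 V; 16.6 ≥ 0.847 ✓.

I_D ≈ 0.25 mA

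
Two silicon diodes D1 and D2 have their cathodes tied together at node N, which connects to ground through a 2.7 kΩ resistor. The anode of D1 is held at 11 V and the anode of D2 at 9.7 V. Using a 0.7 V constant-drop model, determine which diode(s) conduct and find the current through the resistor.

Assume both conduct. Then node N would need to be at both 11−0.7 = 10.3 V and 9.7−0.7 = 9 V, which is impossible.
Assume only D1 conducts: V_N = 11 − 0.7 = 10.3 V, so I_R = 10.3/2.7 = 3.81 mA.
Check D2: its anode-to-cathode voltage is 9.7 − 10.3 = -0.6 V < 0.7 V, so it is off. The assumption is consistent.

Only D1 conducts; I_R ≈ 3.8 mA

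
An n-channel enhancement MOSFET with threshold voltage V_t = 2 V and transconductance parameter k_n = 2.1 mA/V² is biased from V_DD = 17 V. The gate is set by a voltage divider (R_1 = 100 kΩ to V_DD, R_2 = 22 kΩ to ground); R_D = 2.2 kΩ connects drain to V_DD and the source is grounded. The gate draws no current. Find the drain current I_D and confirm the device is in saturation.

I_D ≈ 1.2 mA

V_G = V_DD·R_2/(R_1+R_2) = 17×22/122 = 3.07 V. With the source grounded, V_GS = V_G = 3.07 V.
Assume saturation: I_D = (k_n/2)(V_GS − V_t)² = (2.1/2)×(3.07 − 2)² = 1.05×1.07² = 1.19 mA.
V_DS = V_DD − I_D·R_D = 17 − 1.19×2.2 = 14.4 V.
Saturation requires V_DS ≥ V_GS − V_t = 1.07 V; 14.4 ≥ 1.07 ✓.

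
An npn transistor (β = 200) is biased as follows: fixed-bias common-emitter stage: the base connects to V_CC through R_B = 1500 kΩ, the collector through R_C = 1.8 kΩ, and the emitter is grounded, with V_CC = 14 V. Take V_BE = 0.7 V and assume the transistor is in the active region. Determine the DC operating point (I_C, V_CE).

Base loop: V_CC = I_B·R_B + V_BE, so I_B = (14 − 0.7)/1500 kΩ = 0.00887 mA.
In the active region I_C = β·I_B = 200 × 0.00887 = 1.77 mA.
Collector loop: V_CE = V_CC − I_C·R_C = 14 − 1.77×1.8 = 10.8 V.
Since V_CE = 10.8 V > V_CE(sat) ≈ 0.2 V, the transistor is in the active region as assumed.

I_C ≈ 1.8 mA, V_CE ≈ 11 V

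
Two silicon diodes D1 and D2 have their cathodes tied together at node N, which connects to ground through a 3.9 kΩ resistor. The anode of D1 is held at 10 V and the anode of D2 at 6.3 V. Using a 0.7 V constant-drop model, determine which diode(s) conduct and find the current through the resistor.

Assume both conduct. Then node N would need to be at both 10−0.7 = 9.3 V and 6.3−0.7 = 5.6 V, which is impossible.
Assume only D1 conducts: V_N = 10 − 0.7 = 9.3 V, so I_R = 9.3/3.9 = 2.38 mA.
Check D2: its anode-to-cathode voltage is 6.3 − 9.3 = -3 V < 0.7 V, so it is off. The assumption is consistent.

Only D1 conducts; I_R ≈ 2.4 mA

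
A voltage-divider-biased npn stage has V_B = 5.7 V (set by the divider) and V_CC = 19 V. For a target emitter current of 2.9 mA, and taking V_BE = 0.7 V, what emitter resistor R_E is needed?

R_E ≈ 1.7 kΩ

V_E = V_B − V_BE = 5.7 − 0.7 = 5 V.
R_E = V_E / I_E = 5 / 2.9 = 1.72 kΩ.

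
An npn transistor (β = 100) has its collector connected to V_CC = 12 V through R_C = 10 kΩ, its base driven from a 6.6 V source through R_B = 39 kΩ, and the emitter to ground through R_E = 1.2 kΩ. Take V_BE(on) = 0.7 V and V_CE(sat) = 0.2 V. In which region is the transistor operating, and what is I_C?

Assume active: I_B = (6.6 − 0.7)/(39 + 101×1.2) = 0.0368 mA, I_C = β·I_B = 3.68 mA.
Then V_CE = 12 − 3.68×10 − 3.72×1.2 = -29.3 V < 0.2 V — the active assumption fails.
Re-solve with V_CE = 0.2 V. KCL at the emitter: V_E/R_E = (V_BB−0.7−V_E)/R_B + (V_CC−0.2−V_E)/R_C, giving V_E = 1.39 V.
I_C = (V_CC − 0.2 − V_E)/R_C = (11.8 − 1.39)/10 = 1.04 mA.
Check: I_B = (5.9 − 1.39)/39 = 0.116 mA, and β·I_B = 11.6 mA > I_C, confirming saturation.

saturation; I_C ≈ 1 mA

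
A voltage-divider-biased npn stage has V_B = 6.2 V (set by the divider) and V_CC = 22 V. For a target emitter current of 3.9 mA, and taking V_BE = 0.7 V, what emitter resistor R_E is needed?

V_E = V_B − V_BE = 6.2 − 0.7 = 5.5 V.
R_E = V_E / I_E = 5.5 / 3.9 = 1.41 kΩ.

R_E ≈ 1.4 kΩ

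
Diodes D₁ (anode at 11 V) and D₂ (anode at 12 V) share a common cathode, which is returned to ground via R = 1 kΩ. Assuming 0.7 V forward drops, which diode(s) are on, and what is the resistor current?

Assume both conduct. Then node N would need to be at both 11−0.7 = 10.3 V and 12−0.7 = 11.3 V, which is impossible.
Assume only D₂ conducts: V_N = 12 − 0.7 = 11.3 V, so I_R = 11.3/1 = 11.3 mA.
Check D₁: its anode-to-cathode voltage is 11 − 11.3 = -0.3 V < 0.7 V, so it is off. The assumption is consistent.

Only D₂ conducts; I_R ≈ 11 mA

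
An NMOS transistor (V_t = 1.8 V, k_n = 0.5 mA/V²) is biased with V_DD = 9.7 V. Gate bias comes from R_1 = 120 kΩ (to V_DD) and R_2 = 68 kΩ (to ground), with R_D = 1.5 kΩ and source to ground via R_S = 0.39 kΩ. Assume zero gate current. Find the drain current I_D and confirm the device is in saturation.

V_G = V_DD·R_2/(R_1+R_2) = 9.7×68/188 = 3.51 V.
Assume saturation: I_D = (k_n/2)(V_GS − V_t)² with V_GS = V_G − I_D·R_S = 3.51 − 0.39·I_D.
Substituting gives 0.038·I_D² − 1.33·I_D + 0.73 = 0, with roots I_D = 0.556 or 34.5 mA.
The root I_D = 34.5 mA gives V_GS = -9.95 V ≤ V_t, so take I_D = 0.556 mA.
Then V_GS = 3.29 V and V_DS = V_DD − I_D(R_D+R_S) = 9.7 − 0.556×1.89 = 8.65 V.
Saturation requires V_DS ≥ V_GS − V_t = 1.49 V; 8.65 ≥ 1.49 ✓.

I_D ≈ 0.56 mA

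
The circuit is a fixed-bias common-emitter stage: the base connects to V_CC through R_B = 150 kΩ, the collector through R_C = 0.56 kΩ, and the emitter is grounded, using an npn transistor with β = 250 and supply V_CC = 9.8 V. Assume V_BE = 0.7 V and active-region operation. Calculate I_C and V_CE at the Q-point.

I_C ≈ 15 mA, V_CE ≈ 1.3 V

Base loop: V_CC = I_B·R_B + V_BE, so I_B = (9.8 − 0.7)/150 kΩ = 0.0607 mA.
In the active region I_C = β·I_B = 250 × 0.0607 = 15.2 mA.
Collector loop: V_CE = V_CC − I_C·R_C = 9.8 − 15.2×0.56 = 1.31 V.
Since V_CE = 1.31 V > V_CE(sat) ≈ 0.2 V, the transistor is in the active region as assumed.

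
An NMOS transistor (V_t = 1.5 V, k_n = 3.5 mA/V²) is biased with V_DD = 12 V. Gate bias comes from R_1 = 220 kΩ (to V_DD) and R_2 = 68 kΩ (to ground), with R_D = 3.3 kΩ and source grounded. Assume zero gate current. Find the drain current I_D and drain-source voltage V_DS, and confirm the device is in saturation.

I_D ≈ 3.1 mA, V_DS ≈ 1.7 V

V_G = V_DD·R_2/(R_1+R_2) = 12×68/288 = 2.83 V. With the source grounded, V_GS = V_G = 2.83 V.
Assume saturation: I_D = (k_n/2)(V_GS − V_t)² = (3.5/2)×(2.83 − 1.5)² = 1.75×1.33² = 3.11 mA.
V_DS = V_DD − I_D·R_D = 12 − 3.11×3.3 = 1.73 V.
Saturation requires V_DS ≥ V_GS − V_t = 1.33 V; 1.73 ≥ 1.33 ✓.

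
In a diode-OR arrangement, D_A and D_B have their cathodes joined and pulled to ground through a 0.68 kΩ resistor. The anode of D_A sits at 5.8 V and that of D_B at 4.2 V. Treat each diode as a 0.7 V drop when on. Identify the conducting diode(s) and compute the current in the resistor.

Only D_A conducts; I_R ≈ 7.5 mA

Assume both conduct. Then node N would need to be at both 5.8−0.7 = 5.1 V and 4.2−0.7 = 3.5 V, which is impossible.
Assume only D_A conducts: V_N = 5.8 − 0.7 = 5.1 V, so I_R = 5.1/0.68 = 7.5 mA.
Check D_B: its anode-to-cathode voltage is 4.2 − 5.1 = -0.9 V < 0.7 V, so it is off. The assumption is consistent.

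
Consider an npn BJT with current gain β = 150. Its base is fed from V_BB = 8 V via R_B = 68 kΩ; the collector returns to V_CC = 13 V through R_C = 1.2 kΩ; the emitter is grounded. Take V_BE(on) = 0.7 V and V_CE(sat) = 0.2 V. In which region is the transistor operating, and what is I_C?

Assume active: I_B = (8 − 0.7)/68 = 0.107 mA, giving I_C = β·I_B = 16.1 mA.
But then V_CE = 13 − 16.1×1.2 = -6.32 V < V_CE(sat) = 0.2 V — impossible in the active region.
So the transistor is saturated. With V_CE = 0.2 V, I_C = (V_CC − 0.2)/R_C = 12.8/1.2 = 10.7 mA.
Check: β·I_B = 16.1 mA > I_C = 10.7 mA, confirming saturation.

saturation; I_C ≈ 11 mA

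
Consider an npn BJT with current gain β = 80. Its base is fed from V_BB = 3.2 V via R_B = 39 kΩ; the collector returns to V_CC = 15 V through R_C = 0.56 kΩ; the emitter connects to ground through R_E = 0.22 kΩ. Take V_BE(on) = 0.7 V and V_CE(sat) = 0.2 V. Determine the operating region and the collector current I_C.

Assume active. Base-emitter loop: I_B = (V_BB − V_BE)/(R_B + (β+1)R_E) = (3.2 − 0.7)/(39 + 81×0.22) = 0.044 mA.
I_C = β·I_B = 80×0.044 = 3.52 mA.
V_CE = V_CC − I_C·R_C − I_E·R_E = 15 − 3.52×0.56 − 3.56×0.22 = 12.2 V > V_CE(sat), so the active-region assumption holds.

active; I_C ≈ 3.5 mA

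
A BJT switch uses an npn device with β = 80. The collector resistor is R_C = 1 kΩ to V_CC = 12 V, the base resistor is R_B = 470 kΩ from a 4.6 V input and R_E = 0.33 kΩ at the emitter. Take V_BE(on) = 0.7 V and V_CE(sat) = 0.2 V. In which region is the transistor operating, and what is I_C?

active; I_C ≈ 0.63 mA

Assume active. Base-emitter loop: I_B = (V_BB − V_BE)/(R_B + (β+1)R_E) = (4.6 − 0.7)/(470 + 81×0.33) = 0.00785 mA.
I_C = β·I_B = 80×0.00785 = 0.628 mA.
V_CE = V_CC − I_C·R_C − I_E·R_E = 12 − 0.628×1 − 0.636×0.33 = 11.2 V > V_CE(sat), so the active-region assumption holds.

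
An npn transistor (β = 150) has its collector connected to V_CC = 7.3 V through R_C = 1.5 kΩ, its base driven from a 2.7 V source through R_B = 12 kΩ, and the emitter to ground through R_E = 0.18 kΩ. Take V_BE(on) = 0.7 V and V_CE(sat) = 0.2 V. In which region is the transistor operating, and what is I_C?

Assume active: I_B = (2.7 − 0.7)/(12 + 151×0.18) = 0.051 mA, I_C = β·I_B = 7.66 mA.
Then V_CE = 7.3 − 7.66×1.5 − 7.71×0.18 = -5.57 V < 0.2 V — the active assumption fails.
Re-solve with V_CE = 0.2 V. KCL at the emitter: V_E/R_E = (V_BB−0.7−V_E)/R_B + (V_CC−0.2−V_E)/R_C, giving V_E = 0.777 V.
I_C = (V_CC − 0.2 − V_E)/R_C = (7.1 − 0.777)/1.5 = 4.22 mA.
Check: I_B = (2 − 0.777)/12 = 0.102 mA, and β·I_B = 15.3 mA > I_C, confirming saturation.

saturation; I_C ≈ 4.2 mA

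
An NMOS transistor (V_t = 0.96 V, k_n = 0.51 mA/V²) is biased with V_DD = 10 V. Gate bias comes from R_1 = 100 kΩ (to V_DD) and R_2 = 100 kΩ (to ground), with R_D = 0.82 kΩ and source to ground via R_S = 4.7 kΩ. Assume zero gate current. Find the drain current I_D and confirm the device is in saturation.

V_G = V_DD·R_2/(R_1+R_2) = 10×100/200 = 5 V.
Assume saturation: I_D = (k_n/2)(V_GS − V_t)² with V_GS = V_G − I_D·R_S = 5 − 4.7·I_D.
Substituting gives 5.63·I_D² − 10.7·I_D + 4.16 = 0, with roots I_D = 0.548 or 1.35 mA.
The root I_D = 1.35 mA gives V_GS = -1.34 V ≤ V_t, so take I_D = 0.548 mA.
Then V_GS = 2.43 V and V_DS = V_DD − I_D(R_D+R_S) = 10 − 0.548×5.52 = 6.98 V.
Saturation requires V_DS ≥ V_GS − V_t = 1.47 V; 6.98 ≥ 1.47 ✓.

I_D ≈ 0.55 mA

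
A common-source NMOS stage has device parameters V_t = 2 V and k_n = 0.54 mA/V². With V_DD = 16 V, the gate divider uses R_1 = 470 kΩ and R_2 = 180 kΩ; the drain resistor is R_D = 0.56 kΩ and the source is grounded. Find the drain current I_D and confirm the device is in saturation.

I_D ≈ 1.6 mA

V_G = V_DD·R_2/(R_1+R_2) = 16×180/650 = 4.43 V. With the source grounded, V_GS = V_G = 4.43 V.
Assume saturation: I_D = (k_n/2)(V_GS − V_t)² = (0.54/2)×(4.43 − 2)² = 0.27×2.43² = 1.6 mA.
V_DS = V_DD − I_D·R_D = 16 − 1.6×0.56 = 15.1 V.
Saturation requires V_DS ≥ V_GS − V_t = 2.43 V; 15.1 ≥ 2.43 ✓.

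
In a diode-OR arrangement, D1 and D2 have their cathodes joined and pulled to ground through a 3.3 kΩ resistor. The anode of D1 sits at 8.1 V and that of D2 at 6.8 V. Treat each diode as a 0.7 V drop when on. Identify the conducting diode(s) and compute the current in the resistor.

Only D1 conducts; I_R ≈ 2.2 mA

Assume both conduct. Then node N would need to be at both 8.1−0.7 = 7.4 V and 6.8−0.7 = 6.1 V, which is impossible.
Assume only D1 conducts: V_N = 8.1 − 0.7 = 7.4 V, so I_R = 7.4/3.3 = 2.24 mA.
Check D2: its anode-to-cathode voltage is 6.8 − 7.4 = -0.6 V < 0.7 V, so it is off. The assumption is consistent.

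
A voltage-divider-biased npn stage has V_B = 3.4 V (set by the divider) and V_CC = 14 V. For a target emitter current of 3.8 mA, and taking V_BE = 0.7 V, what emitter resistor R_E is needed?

V_E = V_B − V_BE = 3.4 − 0.7 = 2.7 V.
R_E = V_E / I_E = 2.7 / 3.8 = 0.711 kΩ.

R_E ≈ 0.71 kΩ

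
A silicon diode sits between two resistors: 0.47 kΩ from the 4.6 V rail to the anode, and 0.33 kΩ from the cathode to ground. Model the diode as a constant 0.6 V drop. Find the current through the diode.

I ≈ 5 mA

The two resistors are in series with the diode, so KVL gives 4.6 = I·0.47 + 0.6 + I·0.33.
I = (4.6 − 0.6) / (0.47 + 0.33) kΩ = 4 / 0.8 = 5 mA.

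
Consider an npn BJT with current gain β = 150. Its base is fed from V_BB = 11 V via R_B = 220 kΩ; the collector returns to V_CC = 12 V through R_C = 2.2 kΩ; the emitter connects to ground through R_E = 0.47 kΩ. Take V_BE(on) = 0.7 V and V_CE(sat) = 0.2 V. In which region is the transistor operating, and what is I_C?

Assume active: I_B = (11 − 0.7)/(220 + 151×0.47) = 0.0354 mA, I_C = β·I_B = 5.31 mA.
Then V_CE = 12 − 5.31×2.2 − 5.35×0.47 = -2.19 V < 0.2 V — the active assumption fails.
Re-solve with V_CE = 0.2 V. KCL at the emitter: V_E/R_E = (V_BB−0.7−V_E)/R_B + (V_CC−0.2−V_E)/R_C, giving V_E = 2.09 V.
I_C = (V_CC − 0.2 − V_E)/R_C = (11.8 − 2.09)/2.2 = 4.41 mA.
Check: I_B = (10.3 − 2.09)/220 = 0.0373 mA, and β·I_B = 5.6 mA > I_C, confirming saturation.

saturation; I_C ≈ 4.4 mA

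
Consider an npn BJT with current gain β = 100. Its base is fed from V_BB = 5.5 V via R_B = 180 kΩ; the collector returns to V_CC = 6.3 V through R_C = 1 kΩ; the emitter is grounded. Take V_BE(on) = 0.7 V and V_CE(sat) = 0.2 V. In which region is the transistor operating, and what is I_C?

Assume active. Base-emitter loop: I_B = (V_BB − V_BE)/R_B = (5.5 − 0.7)/180 = 0.0267 mA.
I_C = β·I_B = 100×0.0267 = 2.67 mA.
V_CE = V_CC − I_C·R_C = 6.3 − 2.67×1 = 3.63 V > V_CE(sat), so the active-region assumption holds.

active; I_C ≈ 2.7 mA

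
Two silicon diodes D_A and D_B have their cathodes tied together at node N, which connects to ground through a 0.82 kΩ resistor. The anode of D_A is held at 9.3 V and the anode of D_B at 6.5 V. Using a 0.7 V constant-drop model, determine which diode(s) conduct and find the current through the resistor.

Assume both conduct. Then node N would need to be at both 9.3−0.7 = 8.6 V and 6.5−0.7 = 5.8 V, which is impossible.
Assume only D_A conducts: V_N = 9.3 − 0.7 = 8.6 V, so I_R = 8.6/0.82 = 10.5 mA.
Check D_B: its anode-to-cathode voltage is 6.5 − 8.6 = -2.1 V < 0.7 V, so it is off. The assumption is consistent.

Only D_A conducts; I_R ≈ 10 mA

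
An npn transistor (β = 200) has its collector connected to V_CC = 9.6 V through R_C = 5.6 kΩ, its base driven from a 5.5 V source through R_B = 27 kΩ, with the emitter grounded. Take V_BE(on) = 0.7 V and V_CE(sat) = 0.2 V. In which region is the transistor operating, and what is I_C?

Assume active: I_B = (5.5 − 0.7)/27 = 0.178 mA, giving I_C = β·I_B = 35.6 mA.
But then V_CE = 9.6 − 35.6×5.6 = -190 V < V_CE(sat) = 0.2 V — impossible in the active region.
So the transistor is saturated. With V_CE = 0.2 V, I_C = (V_CC − 0.2)/R_C = 9.4/5.6 = 1.68 mA.
Check: β·I_B = 35.6 mA > I_C = 1.68 mA, confirming saturation.

saturation; I_C ≈ 1.7 mA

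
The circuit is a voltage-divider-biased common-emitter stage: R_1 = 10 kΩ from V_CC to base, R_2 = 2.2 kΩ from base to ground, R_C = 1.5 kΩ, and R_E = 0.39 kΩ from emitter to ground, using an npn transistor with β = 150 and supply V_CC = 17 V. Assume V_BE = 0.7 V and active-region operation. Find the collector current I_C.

I_C ≈ 5.8 mA

Thevenize the base divider: V_Th = V_CC·R_2/(R_1+R_2) = 17×2.2/12.2 = 3.07 V, R_Th = R_1‖R_2 = 1.8 kΩ.
Base-emitter loop: V_Th = I_B·R_Th + V_BE + (β+1)I_B·R_E, so I_B = (3.07 − 0.7) / (1.8 + 151×0.39) = 0.039 mA.
I_C = β·I_B = 150×0.039 = 5.85 mA, and I_E = (β+1)I_B = 5.89 mA.
V_CE = V_CC − I_C·R_C − I_E·R_E = 17 − 5.85×1.5 − 5.89×0.39 = 5.94 V.
V_CE = 5.94 V > 0.2 V confirms active-region operation.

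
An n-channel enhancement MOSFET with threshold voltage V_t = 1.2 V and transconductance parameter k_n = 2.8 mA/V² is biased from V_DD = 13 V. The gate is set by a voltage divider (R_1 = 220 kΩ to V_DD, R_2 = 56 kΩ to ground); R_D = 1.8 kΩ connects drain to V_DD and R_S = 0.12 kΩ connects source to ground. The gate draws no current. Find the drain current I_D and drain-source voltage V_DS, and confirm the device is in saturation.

V_G = V_DD·R_2/(R_1+R_2) = 13×56/276 = 2.64 V.
Assume saturation: I_D = (k_n/2)(V_GS − V_t)² with V_GS = V_G − I_D·R_S = 2.64 − 0.12·I_D.
Substituting gives 0.0202·I_D² − 1.48·I_D + 2.89 = 0, with roots I_D = 2.01 or 71.6 mA.
The root I_D = 71.6 mA gives V_GS = -5.95 V ≤ V_t, so take I_D = 2.01 mA.
Then V_GS = 2.4 V and V_DS = V_DD − I_D(R_D+R_S) = 13 − 2.01×1.92 = 9.15 V.
Saturation requires V_DS ≥ V_GS − V_t = 1.2 V; 9.15 ≥ 1.2 ✓.

I_D ≈ 2 mA, V_DS ≈ 9.1 V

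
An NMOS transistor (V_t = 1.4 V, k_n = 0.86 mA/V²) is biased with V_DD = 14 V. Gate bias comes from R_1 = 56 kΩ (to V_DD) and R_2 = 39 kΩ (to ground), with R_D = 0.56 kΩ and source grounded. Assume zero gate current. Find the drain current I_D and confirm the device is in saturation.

V_G = V_DD·R_2/(R_1+R_2) = 14×39/95 = 5.75 V. With the source grounded, V_GS = V_G = 5.75 V.
Assume saturation: I_D = (k_n/2)(V_GS − V_t)² = (0.86/2)×(5.75 − 1.4)² = 0.43×4.35² = 8.13 mA.
V_DS = V_DD − I_D·R_D = 14 − 8.13×0.56 = 9.45 V.
Saturation requires V_DS ≥ V_GS − V_t = 4.35 V; 9.45 ≥ 4.35 ✓.

I_D ≈ 8.1 mA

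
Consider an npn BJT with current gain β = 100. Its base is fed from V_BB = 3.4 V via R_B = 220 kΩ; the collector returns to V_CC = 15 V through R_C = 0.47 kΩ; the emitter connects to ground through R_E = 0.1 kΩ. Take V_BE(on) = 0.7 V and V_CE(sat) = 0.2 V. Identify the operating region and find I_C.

Assume active. Base-emitter loop: I_B = (V_BB − V_BE)/(R_B + (β+1)R_E) = (3.4 − 0.7)/(220 + 101×0.1) = 0.0117 mA.
I_C = β·I_B = 100×0.0117 = 1.17 mA.
V_CE = V_CC − I_C·R_C − I_E·R_E = 15 − 1.17×0.47 − 1.19×0.1 = 14.3 V > V_CE(sat), so the active-region assumption holds.

active; I_C ≈ 1.2 mA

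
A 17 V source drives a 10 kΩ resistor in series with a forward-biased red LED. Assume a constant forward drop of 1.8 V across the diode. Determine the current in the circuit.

KVL around the loop: 17 = V_D + I·R = 1.8 + I × 10 kΩ.
So I = (17 − 1.8) / 10 kΩ = 15.2 / 10 = 1.52 mA.

I ≈ 1.5 mA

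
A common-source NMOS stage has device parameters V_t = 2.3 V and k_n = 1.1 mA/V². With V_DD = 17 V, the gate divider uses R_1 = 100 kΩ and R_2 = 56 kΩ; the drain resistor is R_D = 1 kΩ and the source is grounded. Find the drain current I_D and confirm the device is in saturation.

I_D ≈ 8 mA

V_G = V_DD·R_2/(R_1+R_2) = 17×56/156 = 6.1 V. With the source grounded, V_GS = V_G = 6.1 V.
Assume saturation: I_D = (k_n/2)(V_GS − V_t)² = (1.1/2)×(6.1 − 2.3)² = 0.55×3.8² = 7.95 mA.
V_DS = V_DD − I_D·R_D = 17 − 7.95×1 = 9.05 V.
Saturation requires V_DS ≥ V_GS − V_t = 3.8 V; 9.05 ≥ 3.8 ✓.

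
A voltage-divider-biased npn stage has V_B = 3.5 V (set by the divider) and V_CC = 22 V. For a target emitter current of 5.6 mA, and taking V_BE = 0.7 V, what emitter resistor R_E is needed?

R_E ≈ 0.5 kΩ

V_E = V_B − V_BE = 3.5 − 0.7 = 2.8 V.
R_E = V_E / I_E = 2.8 / 5.6 = 0.5 kΩ.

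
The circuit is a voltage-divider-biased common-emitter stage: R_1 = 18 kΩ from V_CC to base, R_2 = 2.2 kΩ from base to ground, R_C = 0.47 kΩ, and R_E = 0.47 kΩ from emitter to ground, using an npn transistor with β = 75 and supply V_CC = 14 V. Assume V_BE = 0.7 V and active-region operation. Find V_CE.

V_CE ≈ 12 V

Thevenize the base divider: V_Th = V_CC·R_2/(R_1+R_2) = 14×2.2/20.2 = 1.52 V, R_Th = R_1‖R_2 = 1.96 kΩ.
Base-emitter loop: V_Th = I_B·R_Th + V_BE + (β+1)I_B·R_E, so I_B = (1.52 − 0.7) / (1.96 + 76×0.47) = 0.0219 mA.
I_C = β·I_B = 75×0.0219 = 1.64 mA, and I_E = (β+1)I_B = 1.66 mA.
V_CE = V_CC − I_C·R_C − I_E·R_E = 14 − 1.64×0.47 − 1.66×0.47 = 12.4 V.
V_CE = 12.4 V > 0.2 V confirms active-region operation.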